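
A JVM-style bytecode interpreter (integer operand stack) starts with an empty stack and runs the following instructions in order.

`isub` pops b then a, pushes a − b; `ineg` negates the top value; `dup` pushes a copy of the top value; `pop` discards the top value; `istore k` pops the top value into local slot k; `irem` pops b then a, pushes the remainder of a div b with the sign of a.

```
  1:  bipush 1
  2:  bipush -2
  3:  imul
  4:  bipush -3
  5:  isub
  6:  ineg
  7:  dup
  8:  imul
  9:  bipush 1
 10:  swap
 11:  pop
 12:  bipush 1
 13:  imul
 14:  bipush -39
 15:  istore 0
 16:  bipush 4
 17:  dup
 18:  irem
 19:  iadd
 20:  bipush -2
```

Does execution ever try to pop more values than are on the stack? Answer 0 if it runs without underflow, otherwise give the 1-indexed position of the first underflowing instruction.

0

bipush 1   → [1]
bipush -2  → [1, -2]
imul       → [-2]
bipush -3  → [-2, -3]
isub       → [1]
ineg       → [-1]
dup        → [-1, -1]
imul       → [1]
bipush 1   → [1, 1]
swap       → [1, 1]
pop        → [1]
bipush 1   → [1, 1]
imul       → [1]
bipush -39 → [1, -39]
istore 0   → [1]
bipush 4   → [1, 4]
dup        → [1, 4, 4]
irem       → [1, 0]
iadd       → [1]
bipush -2  → [1, -2]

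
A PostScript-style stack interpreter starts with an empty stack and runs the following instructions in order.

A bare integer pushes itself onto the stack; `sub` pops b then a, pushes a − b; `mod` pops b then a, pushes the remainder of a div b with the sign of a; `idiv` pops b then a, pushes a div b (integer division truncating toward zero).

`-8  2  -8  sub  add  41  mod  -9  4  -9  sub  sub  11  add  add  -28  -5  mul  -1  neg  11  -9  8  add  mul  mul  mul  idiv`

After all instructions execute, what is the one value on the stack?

0

-8   → [-8]
2    → [-8, 2]
-8   → [-8, 2, -8]
sub  → [-8, 10]
add  → [2]
41   → [2, 41]
mod  → [2]
-9   → [2, -9]
4    → [2, -9, 4]
-9   → [2, -9, 4, -9]
sub  → [2, -9, 13]
sub  → [2, -22]
11   → [2, -22, 11]
add  → [2, -11]
add  → [-9]
-28  → [-9, -28]
-5   → [-9, -28, -5]
mul  → [-9, 140]
-1   → [-9, 140, -1]
neg  → [-9, 140, 1]
11   → [-9, 140, 1, 11]
-9   → [-9, 140, 1, 11, -9]
8    → [-9, 140, 1, 11, -9, 8]
add  → [-9, 140, 1, 11, -1]
mul  → [-9, 140, 1, -11]
mul  → [-9, 140, -11]
mul  → [-9, -1540]
idiv → [0]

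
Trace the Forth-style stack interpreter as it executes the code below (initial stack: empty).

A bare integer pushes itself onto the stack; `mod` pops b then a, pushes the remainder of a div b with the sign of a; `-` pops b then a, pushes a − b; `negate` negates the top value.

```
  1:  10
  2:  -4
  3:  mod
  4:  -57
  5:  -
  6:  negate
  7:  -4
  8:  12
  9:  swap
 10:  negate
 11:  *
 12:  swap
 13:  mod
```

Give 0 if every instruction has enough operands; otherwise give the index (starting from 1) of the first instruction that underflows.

10     → 10
-4     → 10 -4
mod    → 2
-57    → 2 -57
-      → 59
negate → -59
-4     → -59 -4
12     → -59 -4 12
swap   → -59 12 -4
negate → -59 12 4
*      → -59 48
swap   → 48 -59
mod    → 48

0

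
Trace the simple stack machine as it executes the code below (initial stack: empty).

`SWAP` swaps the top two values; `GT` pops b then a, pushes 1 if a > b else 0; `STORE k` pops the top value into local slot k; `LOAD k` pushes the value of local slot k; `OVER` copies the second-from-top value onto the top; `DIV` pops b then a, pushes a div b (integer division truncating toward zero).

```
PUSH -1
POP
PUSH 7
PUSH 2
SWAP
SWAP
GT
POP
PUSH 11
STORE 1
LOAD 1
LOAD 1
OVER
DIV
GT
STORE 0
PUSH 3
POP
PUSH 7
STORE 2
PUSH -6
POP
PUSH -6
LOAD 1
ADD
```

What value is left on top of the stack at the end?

5

PUSH -1 → [-1]
POP     → []
PUSH 7  → [7]
PUSH 2  → [7, 2]
SWAP    → [2, 7]
SWAP    → [7, 2]
GT      → [1]
POP     → []
PUSH 11 → [11]
STORE 1 → []
LOAD 1  → [11]
LOAD 1  → [11, 11]
OVER    → [11, 11, 11]
DIV     → [11, 1]
GT      → [1]
STORE 0 → []
PUSH 3  → [3]
POP     → []
PUSH 7  → [7]
STORE 2 → []
PUSH -6 → [-6]
POP     → []
PUSH -6 → [-6]
LOAD 1  → [-6, 11]
ADD     → [5]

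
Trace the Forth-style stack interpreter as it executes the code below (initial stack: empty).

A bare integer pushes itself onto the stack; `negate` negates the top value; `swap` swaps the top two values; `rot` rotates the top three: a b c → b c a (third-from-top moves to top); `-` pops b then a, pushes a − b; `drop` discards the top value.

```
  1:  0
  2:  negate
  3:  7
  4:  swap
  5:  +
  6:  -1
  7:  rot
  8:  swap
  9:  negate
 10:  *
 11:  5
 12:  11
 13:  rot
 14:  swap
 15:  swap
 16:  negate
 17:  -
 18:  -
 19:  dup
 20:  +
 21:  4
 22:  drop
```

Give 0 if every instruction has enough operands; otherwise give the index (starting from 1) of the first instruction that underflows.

7

0      -> 0
negate -> 0
7      -> 0 7
swap   -> 7 0
+      -> 7
-1     -> 7 -1
rot  — needs 3 operands, stack has 2 → underflow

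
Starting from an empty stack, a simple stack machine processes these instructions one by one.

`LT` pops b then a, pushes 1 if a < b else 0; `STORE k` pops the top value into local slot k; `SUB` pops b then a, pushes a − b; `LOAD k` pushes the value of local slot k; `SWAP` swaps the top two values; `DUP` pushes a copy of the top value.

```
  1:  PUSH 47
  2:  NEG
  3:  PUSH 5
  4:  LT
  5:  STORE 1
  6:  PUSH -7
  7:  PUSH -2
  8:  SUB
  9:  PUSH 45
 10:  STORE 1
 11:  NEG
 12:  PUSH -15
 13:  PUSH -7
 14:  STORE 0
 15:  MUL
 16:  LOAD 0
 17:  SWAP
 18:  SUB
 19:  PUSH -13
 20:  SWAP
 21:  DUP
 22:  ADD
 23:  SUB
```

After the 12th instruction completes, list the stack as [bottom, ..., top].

PUSH 47   47
NEG       -47
PUSH 5    -47 5
LT        1
STORE 1   (empty)
PUSH -7   -7
PUSH -2   -7 -2
SUB       -5
PUSH 45   -5 45
STORE 1   -5
NEG       5
PUSH -15  5 -15

[5, -15]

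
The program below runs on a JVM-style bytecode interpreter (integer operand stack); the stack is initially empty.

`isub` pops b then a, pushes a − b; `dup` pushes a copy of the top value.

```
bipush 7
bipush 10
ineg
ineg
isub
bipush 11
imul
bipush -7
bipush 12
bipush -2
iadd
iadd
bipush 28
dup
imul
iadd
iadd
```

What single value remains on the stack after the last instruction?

754

bipush 7   7
bipush 10  7 10
ineg       7 -10
ineg       7 10
isub       -3
bipush 11  -3 11
imul       -33
bipush -7  -33 -7
bipush 12  -33 -7 12
bipush -2  -33 -7 12 -2
iadd       -33 -7 10
iadd       -33 3
bipush 28  -33 3 28
dup        -33 3 28 28
imul       -33 3 784
iadd       -33 787
iadd       754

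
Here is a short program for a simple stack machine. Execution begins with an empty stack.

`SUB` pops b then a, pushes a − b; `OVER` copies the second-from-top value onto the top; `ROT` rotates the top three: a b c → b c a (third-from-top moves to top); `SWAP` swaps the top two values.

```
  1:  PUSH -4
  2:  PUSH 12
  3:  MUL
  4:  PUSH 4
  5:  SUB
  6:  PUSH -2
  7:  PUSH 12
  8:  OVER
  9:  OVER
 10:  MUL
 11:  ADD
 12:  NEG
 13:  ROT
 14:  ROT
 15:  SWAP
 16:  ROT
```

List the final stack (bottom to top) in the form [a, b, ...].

[-2, -52, 12]

PUSH -4 : -4
PUSH 12 : -4 12
MUL     : -48
PUSH 4  : -48 4
SUB     : -52
PUSH -2 : -52 -2
PUSH 12 : -52 -2 12
OVER    : -52 -2 12 -2
OVER    : -52 -2 12 -2 12
MUL     : -52 -2 12 -24
ADD     : -52 -2 -12
NEG     : -52 -2 12
ROT     : -2 12 -52
ROT     : 12 -52 -2
SWAP    : 12 -2 -52
ROT     : -2 -52 12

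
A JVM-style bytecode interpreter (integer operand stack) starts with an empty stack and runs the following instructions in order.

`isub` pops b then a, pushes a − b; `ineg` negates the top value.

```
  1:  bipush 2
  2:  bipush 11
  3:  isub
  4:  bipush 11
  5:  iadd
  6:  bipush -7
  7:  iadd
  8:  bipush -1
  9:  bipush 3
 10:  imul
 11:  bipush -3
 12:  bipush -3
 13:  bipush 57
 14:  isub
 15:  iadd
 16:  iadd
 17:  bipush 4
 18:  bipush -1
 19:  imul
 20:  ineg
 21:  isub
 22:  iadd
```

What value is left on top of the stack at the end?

bipush 2  -> 2
bipush 11 -> 2 11
isub      -> -9
bipush 11 -> -9 11
iadd      -> 2
bipush -7 -> 2 -7
iadd      -> -5
bipush -1 -> -5 -1
bipush 3  -> -5 -1 3
imul      -> -5 -3
bipush -3 -> -5 -3 -3
bipush -3 -> -5 -3 -3 -3
bipush 57 -> -5 -3 -3 -3 57
isub      -> -5 -3 -3 -60
iadd      -> -5 -3 -63
iadd      -> -5 -66
bipush 4  -> -5 -66 4
bipush -1 -> -5 -66 4 -1
imul      -> -5 -66 -4
ineg      -> -5 -66 4
isub      -> -5 -70
iadd      -> -75

-75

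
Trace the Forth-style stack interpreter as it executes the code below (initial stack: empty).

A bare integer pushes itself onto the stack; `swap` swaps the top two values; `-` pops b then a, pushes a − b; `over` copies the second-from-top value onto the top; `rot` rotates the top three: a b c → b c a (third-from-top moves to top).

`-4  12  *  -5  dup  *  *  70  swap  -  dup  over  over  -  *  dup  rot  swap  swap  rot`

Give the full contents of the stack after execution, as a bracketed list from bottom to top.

-4   : -4
12   : -4 12
*    : -48
-5   : -48 -5
dup  : -48 -5 -5
*    : -48 25
*    : -1200
70   : -1200 70
swap : 70 -1200
-    : 1270
dup  : 1270 1270
over : 1270 1270 1270
over : 1270 1270 1270 1270
-    : 1270 1270 0
*    : 1270 0
dup  : 1270 0 0
rot  : 0 0 1270
swap : 0 1270 0
swap : 0 0 1270
rot  : 0 1270 0

[0, 1270, 0]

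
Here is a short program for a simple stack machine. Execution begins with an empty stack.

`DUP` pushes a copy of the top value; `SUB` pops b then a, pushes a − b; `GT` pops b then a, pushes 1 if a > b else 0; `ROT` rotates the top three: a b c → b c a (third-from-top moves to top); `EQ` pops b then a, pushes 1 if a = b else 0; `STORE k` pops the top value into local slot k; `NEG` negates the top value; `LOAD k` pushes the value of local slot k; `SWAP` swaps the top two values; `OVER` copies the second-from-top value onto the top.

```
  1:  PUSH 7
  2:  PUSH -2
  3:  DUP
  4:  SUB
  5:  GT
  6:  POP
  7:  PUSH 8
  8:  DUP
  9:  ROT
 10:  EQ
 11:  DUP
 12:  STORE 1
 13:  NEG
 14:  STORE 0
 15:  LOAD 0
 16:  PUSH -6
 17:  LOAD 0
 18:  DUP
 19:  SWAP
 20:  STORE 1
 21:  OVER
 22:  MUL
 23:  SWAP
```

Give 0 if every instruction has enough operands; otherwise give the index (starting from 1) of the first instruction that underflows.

9

PUSH 7   7
PUSH -2  7 -2
DUP      7 -2 -2
SUB      7 0
GT       1
POP      (empty)
PUSH 8   8
DUP      8 8
ROT  — needs 3 operands, stack has 2 → underflow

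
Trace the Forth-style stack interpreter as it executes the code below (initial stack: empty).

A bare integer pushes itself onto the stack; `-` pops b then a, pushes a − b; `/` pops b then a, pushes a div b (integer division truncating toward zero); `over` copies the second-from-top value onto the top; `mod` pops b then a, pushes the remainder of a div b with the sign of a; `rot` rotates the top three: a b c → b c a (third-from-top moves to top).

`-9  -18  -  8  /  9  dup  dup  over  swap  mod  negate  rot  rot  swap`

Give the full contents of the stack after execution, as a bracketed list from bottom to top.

-9     → [-9]
-18    → [-9, -18]
-      → [9]
8      → [9, 8]
/      → [1]
9      → [1, 9]
dup    → [1, 9, 9]
dup    → [1, 9, 9, 9]
over   → [1, 9, 9, 9, 9]
swap   → [1, 9, 9, 9, 9]
mod    → [1, 9, 9, 0]
negate → [1, 9, 9, 0]
rot    → [1, 9, 0, 9]
rot    → [1, 0, 9, 9]
swap   → [1, 0, 9, 9]

[1, 0, 9, 9]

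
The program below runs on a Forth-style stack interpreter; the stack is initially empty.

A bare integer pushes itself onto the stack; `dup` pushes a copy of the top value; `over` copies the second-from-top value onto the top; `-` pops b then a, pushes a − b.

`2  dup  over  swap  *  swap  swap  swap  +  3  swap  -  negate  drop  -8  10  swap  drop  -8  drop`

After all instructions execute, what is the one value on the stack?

10

2      -> [2]
dup    -> [2, 2]
over   -> [2, 2, 2]
swap   -> [2, 2, 2]
*      -> [2, 4]
swap   -> [4, 2]
swap   -> [2, 4]
swap   -> [4, 2]
+      -> [6]
3      -> [6, 3]
swap   -> [3, 6]
-      -> [-3]
negate -> [3]
drop   -> []
-8     -> [-8]
10     -> [-8, 10]
swap   -> [10, -8]
drop   -> [10]
-8     -> [10, -8]
drop   -> [10]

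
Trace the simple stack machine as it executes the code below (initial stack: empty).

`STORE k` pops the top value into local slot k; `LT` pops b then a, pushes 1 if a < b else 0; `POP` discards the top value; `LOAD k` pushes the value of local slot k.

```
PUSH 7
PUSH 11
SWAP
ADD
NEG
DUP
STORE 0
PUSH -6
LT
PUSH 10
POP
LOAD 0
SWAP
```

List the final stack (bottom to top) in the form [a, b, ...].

PUSH 7   [7]
PUSH 11  [7, 11]
SWAP     [11, 7]
ADD      [18]
NEG      [-18]
DUP      [-18, -18]
STORE 0  [-18]
PUSH -6  [-18, -6]
LT       [1]
PUSH 10  [1, 10]
POP      [1]
LOAD 0   [1, -18]
SWAP     [-18, 1]

[-18, 1]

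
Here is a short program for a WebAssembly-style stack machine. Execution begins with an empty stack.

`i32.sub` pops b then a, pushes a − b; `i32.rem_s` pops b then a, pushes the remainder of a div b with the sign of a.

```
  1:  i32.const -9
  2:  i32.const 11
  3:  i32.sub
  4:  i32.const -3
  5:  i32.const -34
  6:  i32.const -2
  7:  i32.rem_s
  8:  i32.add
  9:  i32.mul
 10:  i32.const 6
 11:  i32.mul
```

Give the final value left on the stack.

360

i32.const -9  -> -9
i32.const 11  -> -9 11
i32.sub       -> -20
i32.const -3  -> -20 -3
i32.const -34 -> -20 -3 -34
i32.const -2  -> -20 -3 -34 -2
i32.rem_s     -> -20 -3 0
i32.add       -> -20 -3
i32.mul       -> 60
i32.const 6   -> 60 6
i32.mul       -> 360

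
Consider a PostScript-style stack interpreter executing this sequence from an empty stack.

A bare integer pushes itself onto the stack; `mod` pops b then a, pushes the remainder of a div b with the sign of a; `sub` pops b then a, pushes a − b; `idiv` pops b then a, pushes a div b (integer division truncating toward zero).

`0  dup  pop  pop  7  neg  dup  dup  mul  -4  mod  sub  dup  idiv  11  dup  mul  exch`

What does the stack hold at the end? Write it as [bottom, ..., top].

0     0
dup   0 0
pop   0
pop   (empty)
7     7
neg   -7
dup   -7 -7
dup   -7 -7 -7
mul   -7 49
-4    -7 49 -4
mod   -7 1
sub   -8
dup   -8 -8
idiv  1
11    1 11
dup   1 11 11
mul   1 121
exch  121 1

[121, 1]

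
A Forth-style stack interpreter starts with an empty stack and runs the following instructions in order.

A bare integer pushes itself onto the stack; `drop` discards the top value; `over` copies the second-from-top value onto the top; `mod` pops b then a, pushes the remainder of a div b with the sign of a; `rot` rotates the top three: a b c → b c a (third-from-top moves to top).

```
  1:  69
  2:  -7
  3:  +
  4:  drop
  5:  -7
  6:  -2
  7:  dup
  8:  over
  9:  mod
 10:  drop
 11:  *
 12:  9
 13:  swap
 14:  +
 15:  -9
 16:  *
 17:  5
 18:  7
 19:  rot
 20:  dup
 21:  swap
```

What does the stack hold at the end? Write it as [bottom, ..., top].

69   : 69
-7   : 69 -7
+    : 62
drop : (empty)
-7   : -7
-2   : -7 -2
dup  : -7 -2 -2
over : -7 -2 -2 -2
mod  : -7 -2 0
drop : -7 -2
*    : 14
9    : 14 9
swap : 9 14
+    : 23
-9   : 23 -9
*    : -207
5    : -207 5
7    : -207 5 7
rot  : 5 7 -207
dup  : 5 7 -207 -207
swap : 5 7 -207 -207

[5, 7, -207, -207]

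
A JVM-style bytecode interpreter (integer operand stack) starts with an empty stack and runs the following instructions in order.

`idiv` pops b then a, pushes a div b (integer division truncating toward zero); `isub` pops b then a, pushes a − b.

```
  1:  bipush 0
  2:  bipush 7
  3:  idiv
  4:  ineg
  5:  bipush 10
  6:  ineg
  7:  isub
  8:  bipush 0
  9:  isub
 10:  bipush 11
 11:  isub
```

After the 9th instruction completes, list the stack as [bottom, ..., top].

bipush 0  -> [0]
bipush 7  -> [0, 7]
idiv      -> [0]
ineg      -> [0]
bipush 10 -> [0, 10]
ineg      -> [0, -10]
isub      -> [10]
bipush 0  -> [10, 0]
isub      -> [10]

[10]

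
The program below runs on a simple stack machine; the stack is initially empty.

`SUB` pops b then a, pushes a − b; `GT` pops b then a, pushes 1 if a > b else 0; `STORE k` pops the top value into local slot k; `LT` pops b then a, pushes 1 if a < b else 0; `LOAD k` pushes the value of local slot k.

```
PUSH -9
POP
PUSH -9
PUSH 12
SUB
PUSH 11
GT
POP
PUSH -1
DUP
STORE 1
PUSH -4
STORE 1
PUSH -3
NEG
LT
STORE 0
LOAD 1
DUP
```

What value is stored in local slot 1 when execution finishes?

-4

PUSH -9  [-9]
POP      []
PUSH -9  [-9]
PUSH 12  [-9, 12]
SUB      [-21]
PUSH 11  [-21, 11]
GT       [0]
POP      []
PUSH -1  [-1]
DUP      [-1, -1]
STORE 1  [-1]
PUSH -4  [-1, -4]
STORE 1  [-1]
PUSH -3  [-1, -3]
NEG      [-1, 3]
LT       [1]
STORE 0  []
LOAD 1   [-4]
DUP      [-4, -4]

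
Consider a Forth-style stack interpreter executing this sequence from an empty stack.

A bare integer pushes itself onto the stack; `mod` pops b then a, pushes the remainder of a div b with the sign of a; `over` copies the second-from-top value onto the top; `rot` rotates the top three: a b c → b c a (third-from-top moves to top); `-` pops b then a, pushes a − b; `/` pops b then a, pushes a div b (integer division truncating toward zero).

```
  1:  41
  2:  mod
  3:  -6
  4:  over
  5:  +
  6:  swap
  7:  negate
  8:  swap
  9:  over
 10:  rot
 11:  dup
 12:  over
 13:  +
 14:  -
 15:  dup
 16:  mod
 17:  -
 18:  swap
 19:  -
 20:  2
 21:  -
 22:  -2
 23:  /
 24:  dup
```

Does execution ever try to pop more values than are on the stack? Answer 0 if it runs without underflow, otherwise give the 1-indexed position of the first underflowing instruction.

41 -> 41
mod  — needs 2 operands, stack has 1 → underflow

2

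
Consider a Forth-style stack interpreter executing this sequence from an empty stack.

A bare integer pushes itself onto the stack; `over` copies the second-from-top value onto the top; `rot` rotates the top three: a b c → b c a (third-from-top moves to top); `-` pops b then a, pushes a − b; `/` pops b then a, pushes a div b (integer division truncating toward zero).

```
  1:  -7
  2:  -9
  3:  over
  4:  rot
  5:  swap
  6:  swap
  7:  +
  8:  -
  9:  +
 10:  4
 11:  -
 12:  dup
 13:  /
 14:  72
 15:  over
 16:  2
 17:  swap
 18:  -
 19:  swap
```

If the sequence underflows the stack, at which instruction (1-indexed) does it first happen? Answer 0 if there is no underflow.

9

-7   → -7
-9   → -7 -9
over → -7 -9 -7
rot  → -9 -7 -7
swap → -9 -7 -7
swap → -9 -7 -7
+    → -9 -14
-    → 5
+  — needs 2 operands, stack has 1 → underflow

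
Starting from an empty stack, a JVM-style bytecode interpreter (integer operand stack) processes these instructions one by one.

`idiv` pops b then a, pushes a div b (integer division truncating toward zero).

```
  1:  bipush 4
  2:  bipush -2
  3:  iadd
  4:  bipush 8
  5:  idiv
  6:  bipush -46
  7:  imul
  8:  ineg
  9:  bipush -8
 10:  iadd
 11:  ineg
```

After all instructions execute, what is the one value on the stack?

bipush 4    4
bipush -2   4 -2
iadd        2
bipush 8    2 8
idiv        0
bipush -46  0 -46
imul        0
ineg        0
bipush -8   0 -8
iadd        -8
ineg        8

8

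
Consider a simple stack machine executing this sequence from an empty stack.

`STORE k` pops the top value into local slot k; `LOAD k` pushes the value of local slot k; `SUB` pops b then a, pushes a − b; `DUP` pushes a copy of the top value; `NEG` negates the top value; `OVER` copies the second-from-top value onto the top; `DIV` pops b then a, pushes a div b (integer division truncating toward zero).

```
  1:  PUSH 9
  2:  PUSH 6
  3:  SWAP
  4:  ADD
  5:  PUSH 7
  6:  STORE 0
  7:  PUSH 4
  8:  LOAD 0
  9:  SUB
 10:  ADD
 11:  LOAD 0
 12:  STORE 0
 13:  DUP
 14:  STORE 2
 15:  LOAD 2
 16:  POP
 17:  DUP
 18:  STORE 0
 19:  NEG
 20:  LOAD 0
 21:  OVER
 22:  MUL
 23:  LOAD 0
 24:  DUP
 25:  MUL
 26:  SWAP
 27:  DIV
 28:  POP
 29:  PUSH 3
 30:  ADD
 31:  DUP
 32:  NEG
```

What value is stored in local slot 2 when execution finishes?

PUSH 9  -> 9
PUSH 6  -> 9 6
SWAP    -> 6 9
ADD     -> 15
PUSH 7  -> 15 7
STORE 0 -> 15
PUSH 4  -> 15 4
LOAD 0  -> 15 4 7
SUB     -> 15 -3
ADD     -> 12
LOAD 0  -> 12 7
STORE 0 -> 12
DUP     -> 12 12
STORE 2 -> 12
LOAD 2  -> 12 12
POP     -> 12
DUP     -> 12 12
STORE 0 -> 12
NEG     -> -12
LOAD 0  -> -12 12
OVER    -> -12 12 -12
MUL     -> -12 -144
LOAD 0  -> -12 -144 12
DUP     -> -12 -144 12 12
MUL     -> -12 -144 144
SWAP    -> -12 144 -144
DIV     -> -12 -1
POP     -> -12
PUSH 3  -> -12 3
ADD     -> -9
DUP     -> -9 -9
NEG     -> -9 9

12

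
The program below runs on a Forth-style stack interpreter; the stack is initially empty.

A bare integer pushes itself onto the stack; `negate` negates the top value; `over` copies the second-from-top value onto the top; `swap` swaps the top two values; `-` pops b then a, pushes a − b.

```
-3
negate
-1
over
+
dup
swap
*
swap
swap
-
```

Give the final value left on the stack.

-1

-3      [-3]
negate  [3]
-1      [3, -1]
over    [3, -1, 3]
+       [3, 2]
dup     [3, 2, 2]
swap    [3, 2, 2]
*       [3, 4]
swap    [4, 3]
swap    [3, 4]
-       [-1]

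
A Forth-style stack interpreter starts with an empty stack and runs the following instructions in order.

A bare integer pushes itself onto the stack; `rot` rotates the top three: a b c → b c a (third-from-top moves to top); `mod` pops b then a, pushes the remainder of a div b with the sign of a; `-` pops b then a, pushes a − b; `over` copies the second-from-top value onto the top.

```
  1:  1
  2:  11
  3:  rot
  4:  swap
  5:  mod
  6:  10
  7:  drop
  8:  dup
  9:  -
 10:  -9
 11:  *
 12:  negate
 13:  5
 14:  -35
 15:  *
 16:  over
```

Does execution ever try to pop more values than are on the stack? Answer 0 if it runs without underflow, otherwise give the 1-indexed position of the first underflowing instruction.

3

1   [1]
11  [1, 11]
rot  — needs 3 operands, stack has 2 → underflow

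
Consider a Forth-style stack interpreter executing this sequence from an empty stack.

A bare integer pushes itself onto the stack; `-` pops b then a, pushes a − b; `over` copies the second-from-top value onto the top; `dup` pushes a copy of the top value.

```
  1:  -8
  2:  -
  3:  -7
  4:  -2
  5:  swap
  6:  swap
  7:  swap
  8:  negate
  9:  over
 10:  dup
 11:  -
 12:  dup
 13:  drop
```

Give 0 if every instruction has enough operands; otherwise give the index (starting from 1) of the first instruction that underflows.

-8 : [-8]
-  — needs 2 operands, stack has 1 → underflow

2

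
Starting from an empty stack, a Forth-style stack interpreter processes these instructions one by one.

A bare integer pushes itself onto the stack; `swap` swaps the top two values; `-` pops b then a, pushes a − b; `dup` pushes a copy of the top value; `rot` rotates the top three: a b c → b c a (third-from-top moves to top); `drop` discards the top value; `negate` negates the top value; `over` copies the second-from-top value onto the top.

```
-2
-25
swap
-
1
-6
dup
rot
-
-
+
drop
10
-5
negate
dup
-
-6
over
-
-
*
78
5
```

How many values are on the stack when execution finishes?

3

-2     -> -2
-25    -> -2 -25
swap   -> -25 -2
-      -> -23
1      -> -23 1
-6     -> -23 1 -6
dup    -> -23 1 -6 -6
rot    -> -23 -6 -6 1
-      -> -23 -6 -7
-      -> -23 1
+      -> -22
drop   -> (empty)
10     -> 10
-5     -> 10 -5
negate -> 10 5
dup    -> 10 5 5
-      -> 10 0
-6     -> 10 0 -6
over   -> 10 0 -6 0
-      -> 10 0 -6
-      -> 10 6
*      -> 60
78     -> 60 78
5      -> 60 78 5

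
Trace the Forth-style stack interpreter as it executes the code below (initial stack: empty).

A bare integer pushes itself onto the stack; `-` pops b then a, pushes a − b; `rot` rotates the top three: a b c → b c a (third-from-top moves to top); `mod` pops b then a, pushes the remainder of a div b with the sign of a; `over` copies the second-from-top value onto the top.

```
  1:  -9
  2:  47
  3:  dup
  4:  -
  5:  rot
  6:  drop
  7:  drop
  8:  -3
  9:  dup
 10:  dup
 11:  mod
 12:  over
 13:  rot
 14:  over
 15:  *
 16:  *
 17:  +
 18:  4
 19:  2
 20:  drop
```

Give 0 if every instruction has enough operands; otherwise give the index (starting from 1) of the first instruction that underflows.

5

-9  -> -9
47  -> -9 47
dup -> -9 47 47
-   -> -9 0
rot  — needs 3 operands, stack has 2 → underflow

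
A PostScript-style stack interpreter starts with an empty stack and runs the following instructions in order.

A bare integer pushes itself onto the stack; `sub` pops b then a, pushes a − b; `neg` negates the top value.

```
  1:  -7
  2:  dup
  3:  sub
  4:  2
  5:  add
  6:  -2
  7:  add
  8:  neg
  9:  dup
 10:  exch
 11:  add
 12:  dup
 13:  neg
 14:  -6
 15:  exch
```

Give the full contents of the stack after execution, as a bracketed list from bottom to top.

-7   : -7
dup  : -7 -7
sub  : 0
2    : 0 2
add  : 2
-2   : 2 -2
add  : 0
neg  : 0
dup  : 0 0
exch : 0 0
add  : 0
dup  : 0 0
neg  : 0 0
-6   : 0 0 -6
exch : 0 -6 0

[0, -6, 0]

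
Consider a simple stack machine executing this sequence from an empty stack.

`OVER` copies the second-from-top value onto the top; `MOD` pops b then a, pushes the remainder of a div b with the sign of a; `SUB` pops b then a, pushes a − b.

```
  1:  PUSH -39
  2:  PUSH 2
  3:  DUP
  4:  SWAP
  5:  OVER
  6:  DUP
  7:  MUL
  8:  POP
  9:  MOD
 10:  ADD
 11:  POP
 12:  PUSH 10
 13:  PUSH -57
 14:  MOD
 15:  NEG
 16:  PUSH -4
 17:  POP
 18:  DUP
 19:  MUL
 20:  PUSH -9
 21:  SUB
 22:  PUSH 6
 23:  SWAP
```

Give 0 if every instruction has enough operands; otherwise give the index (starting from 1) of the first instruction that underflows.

PUSH -39  [-39]
PUSH 2    [-39, 2]
DUP       [-39, 2, 2]
SWAP      [-39, 2, 2]
OVER      [-39, 2, 2, 2]
DUP       [-39, 2, 2, 2, 2]
MUL       [-39, 2, 2, 4]
POP       [-39, 2, 2]
MOD       [-39, 0]
ADD       [-39]
POP       []
PUSH 10   [10]
PUSH -57  [10, -57]
MOD       [10]
NEG       [-10]
PUSH -4   [-10, -4]
POP       [-10]
DUP       [-10, -10]
MUL       [100]
PUSH -9   [100, -9]
SUB       [109]
PUSH 6    [109, 6]
SWAP      [6, 109]

0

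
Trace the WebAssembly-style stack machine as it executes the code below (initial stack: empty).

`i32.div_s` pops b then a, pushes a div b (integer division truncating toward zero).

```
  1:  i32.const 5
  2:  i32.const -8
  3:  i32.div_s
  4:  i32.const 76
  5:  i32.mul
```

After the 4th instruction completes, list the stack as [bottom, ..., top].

[0, 76]

i32.const 5  → [5]
i32.const -8 → [5, -8]
i32.div_s    → [0]
i32.const 76 → [0, 76]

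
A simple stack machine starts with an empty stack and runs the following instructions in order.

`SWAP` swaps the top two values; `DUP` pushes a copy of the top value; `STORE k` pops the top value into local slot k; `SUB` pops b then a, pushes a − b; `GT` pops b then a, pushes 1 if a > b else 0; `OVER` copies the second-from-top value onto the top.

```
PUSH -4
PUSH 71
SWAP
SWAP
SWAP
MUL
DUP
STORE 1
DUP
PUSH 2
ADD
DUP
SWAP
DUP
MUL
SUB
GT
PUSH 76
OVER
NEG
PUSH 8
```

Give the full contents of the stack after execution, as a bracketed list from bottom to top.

[1, 76, -1, 8]

PUSH -4 -> -4
PUSH 71 -> -4 71
SWAP    -> 71 -4
SWAP    -> -4 71
SWAP    -> 71 -4
MUL     -> -284
DUP     -> -284 -284
STORE 1 -> -284
DUP     -> -284 -284
PUSH 2  -> -284 -284 2
ADD     -> -284 -282
DUP     -> -284 -282 -282
SWAP    -> -284 -282 -282
DUP     -> -284 -282 -282 -282
MUL     -> -284 -282 79524
SUB     -> -284 -79806
GT      -> 1
PUSH 76 -> 1 76
OVER    -> 1 76 1
NEG     -> 1 76 -1
PUSH 8  -> 1 76 -1 8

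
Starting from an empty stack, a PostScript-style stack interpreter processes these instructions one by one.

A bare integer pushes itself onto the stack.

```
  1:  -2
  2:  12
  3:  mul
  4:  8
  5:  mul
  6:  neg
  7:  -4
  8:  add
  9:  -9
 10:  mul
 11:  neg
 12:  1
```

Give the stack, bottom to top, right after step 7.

[192, -4]

-2  : [-2]
12  : [-2, 12]
mul : [-24]
8   : [-24, 8]
mul : [-192]
neg : [192]
-4  : [192, -4]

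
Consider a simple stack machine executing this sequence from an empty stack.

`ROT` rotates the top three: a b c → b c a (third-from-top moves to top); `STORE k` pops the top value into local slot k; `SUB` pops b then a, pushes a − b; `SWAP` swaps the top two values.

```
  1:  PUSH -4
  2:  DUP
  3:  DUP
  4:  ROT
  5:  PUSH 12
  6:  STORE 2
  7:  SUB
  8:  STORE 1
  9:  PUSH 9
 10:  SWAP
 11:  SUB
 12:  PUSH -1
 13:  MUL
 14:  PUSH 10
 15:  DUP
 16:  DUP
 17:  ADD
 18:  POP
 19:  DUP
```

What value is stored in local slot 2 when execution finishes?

PUSH -4  -4
DUP      -4 -4
DUP      -4 -4 -4
ROT      -4 -4 -4
PUSH 12  -4 -4 -4 12
STORE 2  -4 -4 -4
SUB      -4 0
STORE 1  -4
PUSH 9   -4 9
SWAP     9 -4
SUB      13
PUSH -1  13 -1
MUL      -13
PUSH 10  -13 10
DUP      -13 10 10
DUP      -13 10 10 10
ADD      -13 10 20
POP      -13 10
DUP      -13 10 10

12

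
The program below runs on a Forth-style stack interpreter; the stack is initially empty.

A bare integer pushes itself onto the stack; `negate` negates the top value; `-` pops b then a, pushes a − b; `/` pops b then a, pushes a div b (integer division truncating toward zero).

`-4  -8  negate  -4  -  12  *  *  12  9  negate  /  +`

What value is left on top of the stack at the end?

-577

-4      [-4]
-8      [-4, -8]
negate  [-4, 8]
-4      [-4, 8, -4]
-       [-4, 12]
12      [-4, 12, 12]
*       [-4, 144]
*       [-576]
12      [-576, 12]
9       [-576, 12, 9]
negate  [-576, 12, -9]
/       [-576, -1]
+       [-577]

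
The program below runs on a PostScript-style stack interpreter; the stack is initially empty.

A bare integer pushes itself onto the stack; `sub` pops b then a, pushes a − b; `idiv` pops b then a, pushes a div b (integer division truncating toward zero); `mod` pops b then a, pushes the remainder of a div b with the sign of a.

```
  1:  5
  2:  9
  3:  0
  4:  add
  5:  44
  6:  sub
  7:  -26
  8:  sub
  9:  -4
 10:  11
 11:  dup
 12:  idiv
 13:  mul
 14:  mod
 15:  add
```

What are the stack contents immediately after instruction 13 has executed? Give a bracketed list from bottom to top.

[5, -9, -4]

5    : [5]
9    : [5, 9]
0    : [5, 9, 0]
add  : [5, 9]
44   : [5, 9, 44]
sub  : [5, -35]
-26  : [5, -35, -26]
sub  : [5, -9]
-4   : [5, -9, -4]
11   : [5, -9, -4, 11]
dup  : [5, -9, -4, 11, 11]
idiv : [5, -9, -4, 1]
mul  : [5, -9, -4]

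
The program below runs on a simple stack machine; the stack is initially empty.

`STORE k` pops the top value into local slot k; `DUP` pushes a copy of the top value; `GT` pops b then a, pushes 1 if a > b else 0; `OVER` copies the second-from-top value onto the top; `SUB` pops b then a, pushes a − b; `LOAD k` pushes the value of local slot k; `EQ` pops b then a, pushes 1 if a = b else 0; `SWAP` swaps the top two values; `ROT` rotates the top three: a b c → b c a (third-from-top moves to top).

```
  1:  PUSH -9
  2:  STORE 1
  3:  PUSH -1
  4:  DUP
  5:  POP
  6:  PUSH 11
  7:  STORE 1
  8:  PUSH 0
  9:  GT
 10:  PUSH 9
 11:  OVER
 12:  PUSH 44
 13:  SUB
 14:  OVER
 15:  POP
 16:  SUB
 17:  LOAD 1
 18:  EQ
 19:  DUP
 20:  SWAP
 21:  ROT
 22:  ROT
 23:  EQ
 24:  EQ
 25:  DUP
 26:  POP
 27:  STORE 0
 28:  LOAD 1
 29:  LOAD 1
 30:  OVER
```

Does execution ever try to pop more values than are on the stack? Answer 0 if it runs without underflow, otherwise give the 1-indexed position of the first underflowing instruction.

0

PUSH -9 : -9
STORE 1 : (empty)
PUSH -1 : -1
DUP     : -1 -1
POP     : -1
PUSH 11 : -1 11
STORE 1 : -1
PUSH 0  : -1 0
GT      : 0
PUSH 9  : 0 9
OVER    : 0 9 0
PUSH 44 : 0 9 0 44
SUB     : 0 9 -44
OVER    : 0 9 -44 9
POP     : 0 9 -44
SUB     : 0 53
LOAD 1  : 0 53 11
EQ      : 0 0
DUP     : 0 0 0
SWAP    : 0 0 0
ROT     : 0 0 0
ROT     : 0 0 0
EQ      : 0 1
EQ      : 0
DUP     : 0 0
POP     : 0
STORE 0 : (empty)
LOAD 1  : 11
LOAD 1  : 11 11
OVER    : 11 11 11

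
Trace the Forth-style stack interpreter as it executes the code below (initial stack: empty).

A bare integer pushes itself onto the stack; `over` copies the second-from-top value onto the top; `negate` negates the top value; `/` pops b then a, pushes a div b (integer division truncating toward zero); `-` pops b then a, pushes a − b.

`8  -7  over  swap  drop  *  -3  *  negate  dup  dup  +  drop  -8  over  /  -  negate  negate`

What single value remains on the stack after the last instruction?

192

8      -> [8]
-7     -> [8, -7]
over   -> [8, -7, 8]
swap   -> [8, 8, -7]
drop   -> [8, 8]
*      -> [64]
-3     -> [64, -3]
*      -> [-192]
negate -> [192]
dup    -> [192, 192]
dup    -> [192, 192, 192]
+      -> [192, 384]
drop   -> [192]
-8     -> [192, -8]
over   -> [192, -8, 192]
/      -> [192, 0]
-      -> [192]
negate -> [-192]
negate -> [192]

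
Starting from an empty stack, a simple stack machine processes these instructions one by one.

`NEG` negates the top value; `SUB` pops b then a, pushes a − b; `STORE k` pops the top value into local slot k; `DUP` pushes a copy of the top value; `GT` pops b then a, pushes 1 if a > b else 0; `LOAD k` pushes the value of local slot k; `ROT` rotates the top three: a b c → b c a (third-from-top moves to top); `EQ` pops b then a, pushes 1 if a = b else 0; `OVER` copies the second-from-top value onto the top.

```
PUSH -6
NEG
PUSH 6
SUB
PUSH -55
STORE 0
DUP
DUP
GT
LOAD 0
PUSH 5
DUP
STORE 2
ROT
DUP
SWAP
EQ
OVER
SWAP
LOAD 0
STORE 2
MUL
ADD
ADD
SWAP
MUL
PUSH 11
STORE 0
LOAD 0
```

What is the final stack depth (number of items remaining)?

PUSH -6  → -6
NEG      → 6
PUSH 6   → 6 6
SUB      → 0
PUSH -55 → 0 -55
STORE 0  → 0
DUP      → 0 0
DUP      → 0 0 0
GT       → 0 0
LOAD 0   → 0 0 -55
PUSH 5   → 0 0 -55 5
DUP      → 0 0 -55 5 5
STORE 2  → 0 0 -55 5
ROT      → 0 -55 5 0
DUP      → 0 -55 5 0 0
SWAP     → 0 -55 5 0 0
EQ       → 0 -55 5 1
OVER     → 0 -55 5 1 5
SWAP     → 0 -55 5 5 1
LOAD 0   → 0 -55 5 5 1 -55
STORE 2  → 0 -55 5 5 1
MUL      → 0 -55 5 5
ADD      → 0 -55 10
ADD      → 0 -45
SWAP     → -45 0
MUL      → 0
PUSH 11  → 0 11
STORE 0  → 0
LOAD 0   → 0 11

2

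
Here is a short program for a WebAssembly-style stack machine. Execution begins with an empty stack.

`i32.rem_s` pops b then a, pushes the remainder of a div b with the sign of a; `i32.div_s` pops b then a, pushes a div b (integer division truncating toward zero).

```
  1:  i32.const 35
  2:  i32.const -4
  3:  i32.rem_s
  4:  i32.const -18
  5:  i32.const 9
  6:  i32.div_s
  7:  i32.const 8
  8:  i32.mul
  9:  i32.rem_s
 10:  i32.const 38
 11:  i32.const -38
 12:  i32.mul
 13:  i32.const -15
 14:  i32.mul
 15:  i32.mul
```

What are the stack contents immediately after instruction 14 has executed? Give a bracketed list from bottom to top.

[3, 21660]

i32.const 35   35
i32.const -4   35 -4
i32.rem_s      3
i32.const -18  3 -18
i32.const 9    3 -18 9
i32.div_s      3 -2
i32.const 8    3 -2 8
i32.mul        3 -16
i32.rem_s      3
i32.const 38   3 38
i32.const -38  3 38 -38
i32.mul        3 -1444
i32.const -15  3 -1444 -15
i32.mul        3 21660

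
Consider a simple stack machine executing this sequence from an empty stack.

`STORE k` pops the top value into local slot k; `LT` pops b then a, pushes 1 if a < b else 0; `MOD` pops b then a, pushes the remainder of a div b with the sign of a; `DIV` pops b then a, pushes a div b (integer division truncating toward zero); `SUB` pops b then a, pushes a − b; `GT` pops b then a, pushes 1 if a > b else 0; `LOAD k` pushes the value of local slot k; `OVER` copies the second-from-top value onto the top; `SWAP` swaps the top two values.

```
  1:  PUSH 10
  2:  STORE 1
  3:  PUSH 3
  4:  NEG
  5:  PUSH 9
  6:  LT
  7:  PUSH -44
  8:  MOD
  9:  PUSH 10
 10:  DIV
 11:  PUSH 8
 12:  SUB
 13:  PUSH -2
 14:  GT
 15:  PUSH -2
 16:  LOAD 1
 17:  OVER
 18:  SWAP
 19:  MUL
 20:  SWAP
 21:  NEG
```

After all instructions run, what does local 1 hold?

PUSH 10  -> 10
STORE 1  -> (empty)
PUSH 3   -> 3
NEG      -> -3
PUSH 9   -> -3 9
LT       -> 1
PUSH -44 -> 1 -44
MOD      -> 1
PUSH 10  -> 1 10
DIV      -> 0
PUSH 8   -> 0 8
SUB      -> -8
PUSH -2  -> -8 -2
GT       -> 0
PUSH -2  -> 0 -2
LOAD 1   -> 0 -2 10
OVER     -> 0 -2 10 -2
SWAP     -> 0 -2 -2 10
MUL      -> 0 -2 -20
SWAP     -> 0 -20 -2
NEG      -> 0 -20 2

10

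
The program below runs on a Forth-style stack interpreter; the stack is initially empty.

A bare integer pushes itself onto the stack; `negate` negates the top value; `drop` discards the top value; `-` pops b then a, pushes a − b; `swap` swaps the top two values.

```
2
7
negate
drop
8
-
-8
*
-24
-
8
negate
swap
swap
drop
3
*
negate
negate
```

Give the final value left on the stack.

216

2      : 2
7      : 2 7
negate : 2 -7
drop   : 2
8      : 2 8
-      : -6
-8     : -6 -8
*      : 48
-24    : 48 -24
-      : 72
8      : 72 8
negate : 72 -8
swap   : -8 72
swap   : 72 -8
drop   : 72
3      : 72 3
*      : 216
negate : -216
negate : 216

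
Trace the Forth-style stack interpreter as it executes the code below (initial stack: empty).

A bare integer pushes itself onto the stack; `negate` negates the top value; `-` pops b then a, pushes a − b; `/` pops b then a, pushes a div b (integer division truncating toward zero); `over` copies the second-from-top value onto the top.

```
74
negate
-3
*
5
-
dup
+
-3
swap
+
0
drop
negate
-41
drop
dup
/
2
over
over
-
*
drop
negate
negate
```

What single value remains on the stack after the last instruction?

74     : [74]
negate : [-74]
-3     : [-74, -3]
*      : [222]
5      : [222, 5]
-      : [217]
dup    : [217, 217]
+      : [434]
-3     : [434, -3]
swap   : [-3, 434]
+      : [431]
0      : [431, 0]
drop   : [431]
negate : [-431]
-41    : [-431, -41]
drop   : [-431]
dup    : [-431, -431]
/      : [1]
2      : [1, 2]
over   : [1, 2, 1]
over   : [1, 2, 1, 2]
-      : [1, 2, -1]
*      : [1, -2]
drop   : [1]
negate : [-1]
negate : [1]

1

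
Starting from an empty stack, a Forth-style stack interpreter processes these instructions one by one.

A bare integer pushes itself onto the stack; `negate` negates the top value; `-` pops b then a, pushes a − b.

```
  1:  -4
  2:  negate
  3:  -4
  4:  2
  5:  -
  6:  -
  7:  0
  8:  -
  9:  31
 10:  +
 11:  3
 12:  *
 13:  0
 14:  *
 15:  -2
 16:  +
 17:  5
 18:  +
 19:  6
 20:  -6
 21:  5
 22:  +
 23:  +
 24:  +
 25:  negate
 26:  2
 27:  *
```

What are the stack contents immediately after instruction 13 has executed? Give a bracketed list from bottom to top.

-4      -4
negate  4
-4      4 -4
2       4 -4 2
-       4 -6
-       10
0       10 0
-       10
31      10 31
+       41
3       41 3
*       123
0       123 0

[123, 0]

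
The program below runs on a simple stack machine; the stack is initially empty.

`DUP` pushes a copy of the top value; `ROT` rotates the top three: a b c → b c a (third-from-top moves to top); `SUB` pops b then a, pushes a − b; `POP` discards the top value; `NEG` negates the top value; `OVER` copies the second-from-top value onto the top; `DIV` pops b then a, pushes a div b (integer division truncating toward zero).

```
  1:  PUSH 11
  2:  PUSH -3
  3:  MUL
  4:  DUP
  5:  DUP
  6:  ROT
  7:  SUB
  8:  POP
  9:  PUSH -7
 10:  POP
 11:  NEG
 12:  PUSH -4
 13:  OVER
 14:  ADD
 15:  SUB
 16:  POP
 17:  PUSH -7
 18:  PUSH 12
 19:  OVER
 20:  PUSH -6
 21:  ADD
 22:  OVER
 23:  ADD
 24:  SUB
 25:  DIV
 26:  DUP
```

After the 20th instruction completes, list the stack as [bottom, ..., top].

[-7, 12, -7, -6]

PUSH 11  11
PUSH -3  11 -3
MUL      -33
DUP      -33 -33
DUP      -33 -33 -33
ROT      -33 -33 -33
SUB      -33 0
POP      -33
PUSH -7  -33 -7
POP      -33
NEG      33
PUSH -4  33 -4
OVER     33 -4 33
ADD      33 29
SUB      4
POP      (empty)
PUSH -7  -7
PUSH 12  -7 12
OVER     -7 12 -7
PUSH -6  -7 12 -7 -6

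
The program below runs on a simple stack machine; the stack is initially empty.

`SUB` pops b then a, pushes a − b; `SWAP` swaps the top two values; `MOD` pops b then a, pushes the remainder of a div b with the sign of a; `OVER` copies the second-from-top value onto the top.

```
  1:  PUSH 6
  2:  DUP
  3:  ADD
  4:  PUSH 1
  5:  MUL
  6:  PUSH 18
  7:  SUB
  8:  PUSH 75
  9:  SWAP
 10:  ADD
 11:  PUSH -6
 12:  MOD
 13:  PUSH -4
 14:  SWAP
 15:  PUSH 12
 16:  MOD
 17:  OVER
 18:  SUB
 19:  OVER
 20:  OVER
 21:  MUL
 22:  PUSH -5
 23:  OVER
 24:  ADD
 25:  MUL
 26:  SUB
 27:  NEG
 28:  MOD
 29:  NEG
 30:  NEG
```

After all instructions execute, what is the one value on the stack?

-4

PUSH 6   [6]
DUP      [6, 6]
ADD      [12]
PUSH 1   [12, 1]
MUL      [12]
PUSH 18  [12, 18]
SUB      [-6]
PUSH 75  [-6, 75]
SWAP     [75, -6]
ADD      [69]
PUSH -6  [69, -6]
MOD      [3]
PUSH -4  [3, -4]
SWAP     [-4, 3]
PUSH 12  [-4, 3, 12]
MOD      [-4, 3]
OVER     [-4, 3, -4]
SUB      [-4, 7]
OVER     [-4, 7, -4]
OVER     [-4, 7, -4, 7]
MUL      [-4, 7, -28]
PUSH -5  [-4, 7, -28, -5]
OVER     [-4, 7, -28, -5, -28]
ADD      [-4, 7, -28, -33]
MUL      [-4, 7, 924]
SUB      [-4, -917]
NEG      [-4, 917]
MOD      [-4]
NEG      [4]
NEG      [-4]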